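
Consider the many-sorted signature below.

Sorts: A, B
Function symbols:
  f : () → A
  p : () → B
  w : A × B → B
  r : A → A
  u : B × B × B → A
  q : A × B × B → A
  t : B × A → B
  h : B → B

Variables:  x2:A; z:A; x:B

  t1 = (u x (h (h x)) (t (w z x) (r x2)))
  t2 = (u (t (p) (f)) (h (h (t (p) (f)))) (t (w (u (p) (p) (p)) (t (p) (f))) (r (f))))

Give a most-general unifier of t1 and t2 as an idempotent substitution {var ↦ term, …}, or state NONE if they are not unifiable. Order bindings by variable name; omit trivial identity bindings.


{x ↦ (t (p) (f)), x2 ↦ (f), z ↦ (u (p) (p) (p))}


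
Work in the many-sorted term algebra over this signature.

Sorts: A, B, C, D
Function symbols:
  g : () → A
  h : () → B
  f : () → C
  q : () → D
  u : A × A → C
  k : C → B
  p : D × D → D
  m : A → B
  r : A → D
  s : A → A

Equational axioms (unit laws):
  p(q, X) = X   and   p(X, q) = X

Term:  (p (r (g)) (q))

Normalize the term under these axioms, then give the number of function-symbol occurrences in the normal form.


1. (p (r (g)) (q))  →  (r (g))
normal form: (r (g))

size = 2


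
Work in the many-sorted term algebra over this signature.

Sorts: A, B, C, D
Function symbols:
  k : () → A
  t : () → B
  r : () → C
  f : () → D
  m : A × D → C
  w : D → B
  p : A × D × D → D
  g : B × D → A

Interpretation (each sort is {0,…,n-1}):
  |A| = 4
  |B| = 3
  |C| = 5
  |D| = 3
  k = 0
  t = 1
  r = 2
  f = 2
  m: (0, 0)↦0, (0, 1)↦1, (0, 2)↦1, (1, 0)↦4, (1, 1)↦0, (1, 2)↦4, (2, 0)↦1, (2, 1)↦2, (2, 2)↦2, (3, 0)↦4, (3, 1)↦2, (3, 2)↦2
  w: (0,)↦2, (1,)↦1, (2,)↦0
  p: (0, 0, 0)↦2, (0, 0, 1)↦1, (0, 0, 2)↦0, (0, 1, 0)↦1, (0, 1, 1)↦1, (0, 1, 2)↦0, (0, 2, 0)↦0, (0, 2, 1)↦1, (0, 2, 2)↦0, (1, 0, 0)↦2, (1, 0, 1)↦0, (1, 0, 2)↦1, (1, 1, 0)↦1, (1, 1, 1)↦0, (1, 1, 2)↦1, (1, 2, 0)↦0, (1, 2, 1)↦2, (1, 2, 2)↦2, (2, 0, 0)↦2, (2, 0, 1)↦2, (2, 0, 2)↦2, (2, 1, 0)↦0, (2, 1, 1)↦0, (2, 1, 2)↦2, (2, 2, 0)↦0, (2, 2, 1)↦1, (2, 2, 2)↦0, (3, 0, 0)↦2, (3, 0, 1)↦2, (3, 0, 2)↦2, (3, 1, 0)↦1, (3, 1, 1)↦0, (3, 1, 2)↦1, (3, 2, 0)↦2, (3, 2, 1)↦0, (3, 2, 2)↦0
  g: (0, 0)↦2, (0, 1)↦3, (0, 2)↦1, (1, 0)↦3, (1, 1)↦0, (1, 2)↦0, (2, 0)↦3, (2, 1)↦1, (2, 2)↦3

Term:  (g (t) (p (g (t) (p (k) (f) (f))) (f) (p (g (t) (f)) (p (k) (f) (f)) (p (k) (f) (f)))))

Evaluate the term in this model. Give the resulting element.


value = 3

  t = 1
  t = 1
  k = 0
  f = 2
  f = 2
  (p (k) (f) (f)) = p(0, 2, 2) = 0
  (g (t) (p (k) (f) (f))) = g(1, 0) = 3
  f = 2
  t = 1
  f = 2
  (g (t) (f)) = g(1, 2) = 0
  k = 0
  f = 2
  f = 2
  (p (k) (f) (f)) = p(0, 2, 2) = 0
  k = 0
  f = 2
  f = 2
  (p (k) (f) (f)) = p(0, 2, 2) = 0
  (p (g (t) (f)) (p (k) (f) (f)) (p (k) (f) (f))) = p(0, 0, 0) = 2
  (p (g (t) (p (k) (f) (f))) (f) (p (g (t) (f)) (p (k) (f) (f)) (p (k) (f) (f)))) = p(3, 2, 2) = 0
  (g (t) (p (g (t) (p (k) (f) (f))) (f) (p (g (t) (f)) (p (k) (f) (f)) (p (k) (f) (f))))) = g(1, 0) = 3


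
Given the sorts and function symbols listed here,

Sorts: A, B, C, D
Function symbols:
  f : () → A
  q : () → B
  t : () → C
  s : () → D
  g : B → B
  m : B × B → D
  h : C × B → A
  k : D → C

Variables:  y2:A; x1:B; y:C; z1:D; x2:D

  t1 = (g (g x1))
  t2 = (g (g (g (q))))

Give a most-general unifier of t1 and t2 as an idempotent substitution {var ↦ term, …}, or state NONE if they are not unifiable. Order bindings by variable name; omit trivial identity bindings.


{x1 ↦ (g (q))}


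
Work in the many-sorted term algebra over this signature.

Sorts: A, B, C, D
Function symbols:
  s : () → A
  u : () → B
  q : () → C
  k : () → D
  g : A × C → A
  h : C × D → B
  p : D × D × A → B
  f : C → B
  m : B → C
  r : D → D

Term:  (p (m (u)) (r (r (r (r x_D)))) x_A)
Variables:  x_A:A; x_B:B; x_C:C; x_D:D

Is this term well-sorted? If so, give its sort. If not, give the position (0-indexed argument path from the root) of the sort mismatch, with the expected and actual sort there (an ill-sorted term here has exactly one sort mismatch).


ill-sorted at position [0]: expected D, got C

    (u) : B
  (m (u)) : C
          x_D : D
        (r x_D) : D
      (r (r x_D)) : D
    (r (r (r x_D))) : D
  (r (r (r (r x_D)))) : D
  x_A : A
(p (m (u)) (r (r (r (r x_D)))) x_A) : ✗ arg 0 at [0] has sort C, expected D


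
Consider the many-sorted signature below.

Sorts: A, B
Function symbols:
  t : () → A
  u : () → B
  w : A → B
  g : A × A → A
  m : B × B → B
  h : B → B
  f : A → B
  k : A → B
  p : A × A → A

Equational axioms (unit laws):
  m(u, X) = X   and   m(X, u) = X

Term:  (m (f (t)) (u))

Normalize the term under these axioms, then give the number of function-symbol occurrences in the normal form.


1. (m (f (t)) (u))  →  (f (t))
normal form: (f (t))

size = 2


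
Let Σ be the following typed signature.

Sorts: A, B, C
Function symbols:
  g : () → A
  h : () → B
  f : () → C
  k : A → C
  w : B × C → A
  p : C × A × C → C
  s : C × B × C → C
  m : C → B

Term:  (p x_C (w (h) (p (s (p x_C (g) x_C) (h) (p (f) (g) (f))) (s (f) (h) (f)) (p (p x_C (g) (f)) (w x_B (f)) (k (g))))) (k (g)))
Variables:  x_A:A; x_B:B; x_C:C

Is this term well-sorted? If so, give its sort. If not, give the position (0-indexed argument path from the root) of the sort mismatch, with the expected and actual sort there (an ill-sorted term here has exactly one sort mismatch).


  x_C : C
    (h) : B
          x_C : C
          (g) : A
          x_C : C
        (p x_C (g) x_C) : C
        (h) : B
          (f) : C
          (g) : A
          (f) : C
        (p (f) (g) (f)) : C
      (s (p x_C (g) x_C) (h) (p (f) (g) (f))) : C
        (f) : C
        (h) : B
        (f) : C
      (s (f) (h) (f)) : C
          x_C : C
          (g) : A
          (f) : C
        (p x_C (g) (f)) : C
          x_B : B
          (f) : C
        (w x_B (f)) : A
          (g) : A
        (k (g)) : C
      (p (p x_C (g) (f)) (w x_B (f)) (k (g))) : C
    (p (s (p x_C (g) x_C) (h) (p (f) (g) (f))) (s (f) (h) (f)) (p (p x_C (g) (f)) (w x_B (f)) (k (g)))) : ✗ arg 1 at [1, 1, 1] has sort C, expected A
    (g) : A
  (k (g)) : C

ill-sorted at position [1, 1, 1]: expected A, got C


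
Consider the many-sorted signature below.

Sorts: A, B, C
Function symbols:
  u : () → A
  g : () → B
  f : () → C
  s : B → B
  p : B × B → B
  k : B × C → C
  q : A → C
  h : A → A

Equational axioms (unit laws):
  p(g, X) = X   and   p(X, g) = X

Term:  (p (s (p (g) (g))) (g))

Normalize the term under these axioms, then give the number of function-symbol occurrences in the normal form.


size = 2

1. (p (s (p (g) (g))) (g))  →  (s (p (g) (g)))
2. (s (p (g) (g)))  →  (s (g))
normal form: (s (g))


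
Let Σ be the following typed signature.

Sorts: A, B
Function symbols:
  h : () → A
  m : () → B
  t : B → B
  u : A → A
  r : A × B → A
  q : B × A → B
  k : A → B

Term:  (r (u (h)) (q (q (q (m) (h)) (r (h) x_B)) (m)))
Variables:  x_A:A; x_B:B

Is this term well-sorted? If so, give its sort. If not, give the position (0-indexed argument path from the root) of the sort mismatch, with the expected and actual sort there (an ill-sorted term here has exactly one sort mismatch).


ill-sorted at position [1, 1]: expected A, got B

    (h) : A
  (u (h)) : A
        (m) : B
        (h) : A
      (q (m) (h)) : B
        (h) : A
        x_B : B
      (r (h) x_B) : A
    (q (q (m) (h)) (r (h) x_B)) : B
    (m) : B
  (q (q (q (m) (h)) (r (h) x_B)) (m)) : ✗ arg 1 at [1, 1] has sort B, expected A


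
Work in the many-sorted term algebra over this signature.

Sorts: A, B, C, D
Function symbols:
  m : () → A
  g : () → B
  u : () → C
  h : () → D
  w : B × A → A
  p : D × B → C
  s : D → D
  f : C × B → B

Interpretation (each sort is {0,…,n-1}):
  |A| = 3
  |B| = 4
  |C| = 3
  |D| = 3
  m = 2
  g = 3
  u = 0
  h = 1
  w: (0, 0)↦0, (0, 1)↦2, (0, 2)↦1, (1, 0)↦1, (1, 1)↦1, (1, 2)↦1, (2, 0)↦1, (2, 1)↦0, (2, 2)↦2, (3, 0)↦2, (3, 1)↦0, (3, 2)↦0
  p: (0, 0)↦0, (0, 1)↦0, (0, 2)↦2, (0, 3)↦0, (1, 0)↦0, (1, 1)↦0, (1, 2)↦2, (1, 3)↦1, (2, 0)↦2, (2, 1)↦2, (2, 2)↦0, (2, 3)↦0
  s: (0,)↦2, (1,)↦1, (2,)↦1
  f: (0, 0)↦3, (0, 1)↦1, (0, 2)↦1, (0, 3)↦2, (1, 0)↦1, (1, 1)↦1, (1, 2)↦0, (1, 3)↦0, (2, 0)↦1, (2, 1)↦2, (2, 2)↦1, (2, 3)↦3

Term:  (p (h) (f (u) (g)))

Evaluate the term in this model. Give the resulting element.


value = 2

  h = 1
  u = 0
  g = 3
  (f (u) (g)) = f(0, 3) = 2
  (p (h) (f (u) (g))) = p(1, 2) = 2


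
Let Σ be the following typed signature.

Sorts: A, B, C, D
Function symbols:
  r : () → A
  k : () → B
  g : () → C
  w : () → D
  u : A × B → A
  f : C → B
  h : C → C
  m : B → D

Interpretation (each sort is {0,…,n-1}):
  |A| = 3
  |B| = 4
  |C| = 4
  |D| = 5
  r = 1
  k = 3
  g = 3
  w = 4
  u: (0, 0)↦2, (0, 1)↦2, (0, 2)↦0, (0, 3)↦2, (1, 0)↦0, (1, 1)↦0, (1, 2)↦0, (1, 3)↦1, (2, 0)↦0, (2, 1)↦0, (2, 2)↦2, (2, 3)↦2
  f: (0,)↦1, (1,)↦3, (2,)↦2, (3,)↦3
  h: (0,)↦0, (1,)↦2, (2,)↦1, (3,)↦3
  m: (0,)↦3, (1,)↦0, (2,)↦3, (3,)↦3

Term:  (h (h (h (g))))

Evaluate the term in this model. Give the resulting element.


  g = 3
  (h (g)) = h(3,) = 3
  (h (h (g))) = h(3,) = 3
  (h (h (h (g)))) = h(3,) = 3

value = 3


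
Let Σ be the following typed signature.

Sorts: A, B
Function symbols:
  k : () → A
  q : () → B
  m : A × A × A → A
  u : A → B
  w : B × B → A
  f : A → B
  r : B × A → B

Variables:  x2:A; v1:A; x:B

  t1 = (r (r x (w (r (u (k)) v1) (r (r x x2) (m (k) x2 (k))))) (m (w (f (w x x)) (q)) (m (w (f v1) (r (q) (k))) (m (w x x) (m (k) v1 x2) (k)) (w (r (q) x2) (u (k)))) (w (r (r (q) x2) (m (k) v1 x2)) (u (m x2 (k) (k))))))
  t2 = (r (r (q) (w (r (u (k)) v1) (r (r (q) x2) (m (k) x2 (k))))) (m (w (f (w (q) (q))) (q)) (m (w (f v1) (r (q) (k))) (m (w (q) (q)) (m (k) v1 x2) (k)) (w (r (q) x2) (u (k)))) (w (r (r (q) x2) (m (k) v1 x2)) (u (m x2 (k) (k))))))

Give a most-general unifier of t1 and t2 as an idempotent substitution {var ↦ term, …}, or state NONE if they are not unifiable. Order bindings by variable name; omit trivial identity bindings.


{x ↦ (q)}


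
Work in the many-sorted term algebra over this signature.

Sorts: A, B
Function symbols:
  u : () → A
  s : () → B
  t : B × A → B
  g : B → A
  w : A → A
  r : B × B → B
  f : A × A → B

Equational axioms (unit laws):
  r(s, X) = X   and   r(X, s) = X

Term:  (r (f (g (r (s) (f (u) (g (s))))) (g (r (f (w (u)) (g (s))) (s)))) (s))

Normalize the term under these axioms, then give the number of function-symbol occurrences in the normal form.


1. (r (f (g (r (s) (f (u) (g (s))))) (g (r (f (w (u)) (g (s))) (s)))) (s))  →  (f (g (r (s) (f (u) (g (s))))) (g (r (f (w (u)) (g (s))) (s))))
2. (f (g (r (s) (f (u) (g (s))))) (g (r (f (w (u)) (g (s))) (s))))  →  (f (g (f (u) (g (s)))) (g (r (f (w (u)) (g (s))) (s))))
3. (f (g (f (u) (g (s)))) (g (r (f (w (u)) (g (s))) (s))))  →  (f (g (f (u) (g (s)))) (g (f (w (u)) (g (s)))))
normal form: (f (g (f (u) (g (s)))) (g (f (w (u)) (g (s)))))

size = 12


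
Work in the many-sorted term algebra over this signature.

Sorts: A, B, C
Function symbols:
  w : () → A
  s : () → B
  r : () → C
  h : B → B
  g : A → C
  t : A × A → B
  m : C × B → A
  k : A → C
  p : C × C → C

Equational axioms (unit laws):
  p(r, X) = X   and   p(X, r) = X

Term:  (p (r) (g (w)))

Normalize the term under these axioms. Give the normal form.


normal form = (g (w))

1. (p (r) (g (w)))  →  (g (w))


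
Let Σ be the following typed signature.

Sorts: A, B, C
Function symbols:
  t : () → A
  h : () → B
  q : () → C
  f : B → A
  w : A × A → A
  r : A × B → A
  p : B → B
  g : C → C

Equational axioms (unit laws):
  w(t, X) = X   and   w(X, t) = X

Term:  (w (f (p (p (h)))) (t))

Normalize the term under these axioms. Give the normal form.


normal form = (f (p (p (h))))

1. (w (f (p (p (h)))) (t))  →  (f (p (p (h))))


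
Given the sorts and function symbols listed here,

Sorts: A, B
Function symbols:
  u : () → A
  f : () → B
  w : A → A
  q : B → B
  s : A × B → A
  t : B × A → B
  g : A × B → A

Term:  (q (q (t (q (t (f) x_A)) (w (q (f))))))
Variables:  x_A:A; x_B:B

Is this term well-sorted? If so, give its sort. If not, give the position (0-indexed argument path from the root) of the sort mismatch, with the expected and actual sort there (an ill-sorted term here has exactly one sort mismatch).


          (f) : B
          x_A : A
        (t (f) x_A) : B
      (q (t (f) x_A)) : B
          (f) : B
        (q (f)) : B
      (w (q (f))) : ✗ arg 0 at [0, 0, 1, 0] has sort B, expected A

ill-sorted at position [0, 0, 1, 0]: expected A, got B


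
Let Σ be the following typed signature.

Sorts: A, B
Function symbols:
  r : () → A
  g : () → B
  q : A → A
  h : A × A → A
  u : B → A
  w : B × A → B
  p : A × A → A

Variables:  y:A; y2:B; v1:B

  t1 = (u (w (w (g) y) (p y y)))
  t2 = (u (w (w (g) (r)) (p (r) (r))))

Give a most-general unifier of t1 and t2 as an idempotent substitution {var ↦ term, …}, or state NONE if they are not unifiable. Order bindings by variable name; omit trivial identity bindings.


{y ↦ (r)}


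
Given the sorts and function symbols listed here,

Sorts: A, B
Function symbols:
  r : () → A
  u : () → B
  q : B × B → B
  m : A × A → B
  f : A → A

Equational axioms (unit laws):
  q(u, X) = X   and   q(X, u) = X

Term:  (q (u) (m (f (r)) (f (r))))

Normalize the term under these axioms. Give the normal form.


1. (q (u) (m (f (r)) (f (r))))  →  (m (f (r)) (f (r)))

normal form = (m (f (r)) (f (r)))


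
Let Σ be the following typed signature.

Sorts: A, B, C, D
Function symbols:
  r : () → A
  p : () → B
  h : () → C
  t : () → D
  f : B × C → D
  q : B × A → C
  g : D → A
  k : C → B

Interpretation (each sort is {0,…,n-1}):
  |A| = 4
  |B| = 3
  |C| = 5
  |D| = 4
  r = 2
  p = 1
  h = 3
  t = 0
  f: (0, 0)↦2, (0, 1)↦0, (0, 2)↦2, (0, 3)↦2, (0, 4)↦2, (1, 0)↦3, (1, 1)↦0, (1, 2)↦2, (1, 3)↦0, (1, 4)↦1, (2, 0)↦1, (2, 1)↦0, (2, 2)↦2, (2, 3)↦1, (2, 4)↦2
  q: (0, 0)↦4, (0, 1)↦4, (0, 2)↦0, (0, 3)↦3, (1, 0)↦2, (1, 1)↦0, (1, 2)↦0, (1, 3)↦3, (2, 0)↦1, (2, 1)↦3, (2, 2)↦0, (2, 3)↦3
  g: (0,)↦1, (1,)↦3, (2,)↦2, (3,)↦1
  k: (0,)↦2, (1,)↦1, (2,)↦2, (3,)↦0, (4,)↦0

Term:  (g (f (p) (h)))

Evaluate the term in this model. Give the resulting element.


value = 1

  p = 1
  h = 3
  (f (p) (h)) = f(1, 3) = 0
  (g (f (p) (h))) = g(0,) = 1


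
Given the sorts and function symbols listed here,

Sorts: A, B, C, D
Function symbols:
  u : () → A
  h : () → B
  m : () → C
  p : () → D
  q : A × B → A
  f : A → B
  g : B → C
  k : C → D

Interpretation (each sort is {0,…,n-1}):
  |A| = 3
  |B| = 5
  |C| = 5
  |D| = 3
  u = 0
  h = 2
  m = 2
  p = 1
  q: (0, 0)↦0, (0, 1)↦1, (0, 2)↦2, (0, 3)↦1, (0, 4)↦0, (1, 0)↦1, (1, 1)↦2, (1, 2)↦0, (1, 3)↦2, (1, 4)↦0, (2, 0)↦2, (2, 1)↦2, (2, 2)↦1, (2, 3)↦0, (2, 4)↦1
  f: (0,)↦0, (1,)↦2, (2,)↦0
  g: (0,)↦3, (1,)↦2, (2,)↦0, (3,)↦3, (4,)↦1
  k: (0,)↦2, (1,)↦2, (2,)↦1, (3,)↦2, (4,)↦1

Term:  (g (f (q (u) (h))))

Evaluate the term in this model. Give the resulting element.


value = 3

  u = 0
  h = 2
  (q (u) (h)) = q(0, 2) = 2
  (f (q (u) (h))) = f(2,) = 0
  (g (f (q (u) (h)))) = g(0,) = 3


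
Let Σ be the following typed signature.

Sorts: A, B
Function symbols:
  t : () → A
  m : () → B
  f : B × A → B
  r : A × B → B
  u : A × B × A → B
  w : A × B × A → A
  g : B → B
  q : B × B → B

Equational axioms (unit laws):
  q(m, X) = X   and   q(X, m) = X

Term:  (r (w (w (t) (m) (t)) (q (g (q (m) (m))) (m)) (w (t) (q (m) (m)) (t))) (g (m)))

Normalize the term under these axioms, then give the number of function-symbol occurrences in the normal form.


1. (r (w (w (t) (m) (t)) (q (g (q (m) (m))) (m)) (w (t) (q (m) (m)) (t))) (g (m)))  →  (r (w (w (t) (m) (t)) (g (q (m) (m))) (w (t) (q (m) (m)) (t))) (g (m)))
2. (r (w (w (t) (m) (t)) (g (q (m) (m))) (w (t) (q (m) (m)) (t))) (g (m)))  →  (r (w (w (t) (m) (t)) (g (m)) (w (t) (q (m) (m)) (t))) (g (m)))
3. (r (w (w (t) (m) (t)) (g (m)) (w (t) (q (m) (m)) (t))) (g (m)))  →  (r (w (w (t) (m) (t)) (g (m)) (w (t) (m) (t))) (g (m)))
normal form: (r (w (w (t) (m) (t)) (g (m)) (w (t) (m) (t))) (g (m)))

size = 14


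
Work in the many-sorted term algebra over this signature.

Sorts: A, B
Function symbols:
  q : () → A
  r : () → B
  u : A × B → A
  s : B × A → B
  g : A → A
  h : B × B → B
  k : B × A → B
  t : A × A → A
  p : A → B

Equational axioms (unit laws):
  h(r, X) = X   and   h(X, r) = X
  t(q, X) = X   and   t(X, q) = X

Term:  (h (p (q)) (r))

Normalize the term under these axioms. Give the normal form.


normal form = (p (q))

1. (h (p (q)) (r))  →  (p (q))


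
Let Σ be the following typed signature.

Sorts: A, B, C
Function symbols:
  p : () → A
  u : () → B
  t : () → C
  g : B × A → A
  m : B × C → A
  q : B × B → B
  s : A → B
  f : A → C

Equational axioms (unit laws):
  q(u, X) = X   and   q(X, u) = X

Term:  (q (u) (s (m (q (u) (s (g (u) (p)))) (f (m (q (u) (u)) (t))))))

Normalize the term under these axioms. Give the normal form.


1. (q (u) (s (m (q (u) (s (g (u) (p)))) (f (m (q (u) (u)) (t))))))  →  (s (m (q (u) (s (g (u) (p)))) (f (m (q (u) (u)) (t)))))
2. (s (m (q (u) (s (g (u) (p)))) (f (m (q (u) (u)) (t)))))  →  (s (m (s (g (u) (p))) (f (m (q (u) (u)) (t)))))
3. (s (m (s (g (u) (p))) (f (m (q (u) (u)) (t)))))  →  (s (m (s (g (u) (p))) (f (m (u) (t)))))

normal form = (s (m (s (g (u) (p))) (f (m (u) (t)))))


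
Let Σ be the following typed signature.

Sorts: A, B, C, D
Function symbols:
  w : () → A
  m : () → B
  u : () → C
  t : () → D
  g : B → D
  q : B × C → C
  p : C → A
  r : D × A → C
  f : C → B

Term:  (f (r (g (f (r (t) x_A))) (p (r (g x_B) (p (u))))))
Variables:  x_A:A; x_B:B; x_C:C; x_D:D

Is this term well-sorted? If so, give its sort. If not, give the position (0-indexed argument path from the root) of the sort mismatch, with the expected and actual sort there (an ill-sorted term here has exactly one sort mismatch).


well-sorted; sort = B

          (t) : D
          x_A : A
        (r (t) x_A) : C
      (f (r (t) x_A)) : B
    (g (f (r (t) x_A))) : D
          x_B : B
        (g x_B) : D
          (u) : C
        (p (u)) : A
      (r (g x_B) (p (u))) : C
    (p (r (g x_B) (p (u)))) : A
  (r (g (f (r (t) x_A))) (p (r (g x_B) (p (u))))) : C
(f (r (g (f (r (t) x_A))) (p (r (g x_B) (p (u)))))) : B


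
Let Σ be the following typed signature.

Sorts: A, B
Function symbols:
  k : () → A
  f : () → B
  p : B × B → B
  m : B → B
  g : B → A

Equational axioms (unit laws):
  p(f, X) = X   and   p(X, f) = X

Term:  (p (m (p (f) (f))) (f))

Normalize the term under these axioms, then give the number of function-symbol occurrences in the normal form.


1. (p (m (p (f) (f))) (f))  →  (m (p (f) (f)))
2. (m (p (f) (f)))  →  (m (f))
normal form: (m (f))

size = 2


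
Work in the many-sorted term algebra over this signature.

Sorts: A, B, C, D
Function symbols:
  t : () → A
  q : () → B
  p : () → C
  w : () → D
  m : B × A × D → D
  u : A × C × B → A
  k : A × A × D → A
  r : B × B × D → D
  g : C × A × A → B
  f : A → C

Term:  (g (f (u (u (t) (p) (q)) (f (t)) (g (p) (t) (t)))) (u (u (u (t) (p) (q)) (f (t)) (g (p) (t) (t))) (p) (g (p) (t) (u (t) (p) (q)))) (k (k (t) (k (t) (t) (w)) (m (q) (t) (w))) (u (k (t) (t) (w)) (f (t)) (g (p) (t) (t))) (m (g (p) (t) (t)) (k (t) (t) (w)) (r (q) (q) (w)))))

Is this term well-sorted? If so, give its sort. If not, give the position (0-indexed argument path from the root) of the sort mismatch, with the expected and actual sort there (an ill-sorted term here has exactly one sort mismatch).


        (t) : A
        (p) : C
        (q) : B
      (u (t) (p) (q)) : A
        (t) : A
      (f (t)) : C
        (p) : C
        (t) : A
        (t) : A
      (g (p) (t) (t)) : B
    (u (u (t) (p) (q)) (f (t)) (g (p) (t) (t))) : A
  (f (u (u (t) (p) (q)) (f (t)) (g (p) (t) (t)))) : C
        (t) : A
        (p) : C
        (q) : B
      (u (t) (p) (q)) : A
        (t) : A
      (f (t)) : C
        (p) : C
        (t) : A
        (t) : A
      (g (p) (t) (t)) : B
    (u (u (t) (p) (q)) (f (t)) (g (p) (t) (t))) : A
    (p) : C
      (p) : C
      (t) : A
        (t) : A
        (p) : C
        (q) : B
      (u (t) (p) (q)) : A
    (g (p) (t) (u (t) (p) (q))) : B
  (u (u (u (t) (p) (q)) (f (t)) (g (p) (t) (t))) (p) (g (p) (t) (u (t) (p) (q)))) : A
      (t) : A
        (t) : A
        (t) : A
        (w) : D
      (k (t) (t) (w)) : A
        (q) : B
        (t) : A
        (w) : D
      (m (q) (t) (w)) : D
    (k (t) (k (t) (t) (w)) (m (q) (t) (w))) : A
        (t) : A
        (t) : A
        (w) : D
      (k (t) (t) (w)) : A
        (t) : A
      (f (t)) : C
        (p) : C
        (t) : A
        (t) : A
      (g (p) (t) (t)) : B
    (u (k (t) (t) (w)) (f (t)) (g (p) (t) (t))) : A
        (p) : C
        (t) : A
        (t) : A
      (g (p) (t) (t)) : B
        (t) : A
        (t) : A
        (w) : D
      (k (t) (t) (w)) : A
        (q) : B
        (q) : B
        (w) : D
      (r (q) (q) (w)) : D
    (m (g (p) (t) (t)) (k (t) (t) (w)) (r (q) (q) (w))) : D
  (k (k (t) (k (t) (t) (w)) (m (q) (t) (w))) (u (k (t) (t) (w)) (f (t)) (g (p) (t) (t))) (m (g (p) (t) (t)) (k (t) (t) (w)) (r (q) (q) (w)))) : A
(g (f (u (u (t) (p) (q)) (f (t)) (g (p) (t) (t)))) (u (u (u (t) (p) (q)) (f (t)) (g (p) (t) (t))) (p) (g (p) (t) (u (t) (p) (q)))) (k (k (t) (k (t) (t) (w)) (m (q) (t) (w))) (u (k (t) (t) (w)) (f (t)) (g (p) (t) (t))) (m (g (p) (t) (t)) (k (t) (t) (w)) (r (q) (q) (w))))) : B

well-sorted; sort = B


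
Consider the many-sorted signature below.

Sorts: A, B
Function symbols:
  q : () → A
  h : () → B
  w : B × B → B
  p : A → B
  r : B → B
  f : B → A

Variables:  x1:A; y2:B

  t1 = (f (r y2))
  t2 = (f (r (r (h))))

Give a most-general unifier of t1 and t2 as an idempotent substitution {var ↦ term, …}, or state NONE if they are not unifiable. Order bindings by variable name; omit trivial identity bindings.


{y2 ↦ (r (h))}


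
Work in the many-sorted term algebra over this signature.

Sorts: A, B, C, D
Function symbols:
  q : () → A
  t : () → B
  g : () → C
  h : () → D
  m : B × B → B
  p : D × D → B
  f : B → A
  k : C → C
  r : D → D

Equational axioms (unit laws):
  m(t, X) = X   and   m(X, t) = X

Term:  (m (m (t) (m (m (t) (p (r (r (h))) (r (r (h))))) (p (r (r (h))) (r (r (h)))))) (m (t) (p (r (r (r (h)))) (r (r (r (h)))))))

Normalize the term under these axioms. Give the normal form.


normal form = (m (m (p (r (r (h))) (r (r (h)))) (p (r (r (h))) (r (r (h))))) (p (r (r (r (h)))) (r (r (r (h))))))

1. (m (m (t) (m (m (t) (p (r (r (h))) (r (r (h))))) (p (r (r (h))) (r (r (h)))))) (m (t) (p (r (r (r (h)))) (r (r (r (h)))))))  →  (m (m (m (t) (p (r (r (h))) (r (r (h))))) (p (r (r (h))) (r (r (h))))) (m (t) (p (r (r (r (h)))) (r (r (r (h)))))))
2. (m (m (m (t) (p (r (r (h))) (r (r (h))))) (p (r (r (h))) (r (r (h))))) (m (t) (p (r (r (r (h)))) (r (r (r (h)))))))  →  (m (m (p (r (r (h))) (r (r (h)))) (p (r (r (h))) (r (r (h))))) (m (t) (p (r (r (r (h)))) (r (r (r (h)))))))
3. (m (m (p (r (r (h))) (r (r (h)))) (p (r (r (h))) (r (r (h))))) (m (t) (p (r (r (r (h)))) (r (r (r (h)))))))  →  (m (m (p (r (r (h))) (r (r (h)))) (p (r (r (h))) (r (r (h))))) (p (r (r (r (h)))) (r (r (r (h))))))


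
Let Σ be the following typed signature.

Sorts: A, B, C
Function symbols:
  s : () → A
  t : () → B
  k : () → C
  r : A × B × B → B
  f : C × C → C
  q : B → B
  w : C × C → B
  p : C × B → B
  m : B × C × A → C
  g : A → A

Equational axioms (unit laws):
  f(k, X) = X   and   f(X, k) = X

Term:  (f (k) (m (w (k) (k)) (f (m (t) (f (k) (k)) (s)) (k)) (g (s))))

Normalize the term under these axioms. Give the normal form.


1. (f (k) (m (w (k) (k)) (f (m (t) (f (k) (k)) (s)) (k)) (g (s))))  →  (m (w (k) (k)) (f (m (t) (f (k) (k)) (s)) (k)) (g (s)))
2. (m (w (k) (k)) (f (m (t) (f (k) (k)) (s)) (k)) (g (s)))  →  (m (w (k) (k)) (m (t) (f (k) (k)) (s)) (g (s)))
3. (m (w (k) (k)) (m (t) (f (k) (k)) (s)) (g (s)))  →  (m (w (k) (k)) (m (t) (k) (s)) (g (s)))

normal form = (m (w (k) (k)) (m (t) (k) (s)) (g (s)))


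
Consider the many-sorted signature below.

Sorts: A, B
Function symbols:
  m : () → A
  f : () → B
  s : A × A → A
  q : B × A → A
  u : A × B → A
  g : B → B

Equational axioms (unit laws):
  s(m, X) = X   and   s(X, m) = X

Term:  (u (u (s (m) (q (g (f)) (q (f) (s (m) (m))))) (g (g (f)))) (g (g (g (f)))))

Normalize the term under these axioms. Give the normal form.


1. (u (u (s (m) (q (g (f)) (q (f) (s (m) (m))))) (g (g (f)))) (g (g (g (f)))))  →  (u (u (q (g (f)) (q (f) (s (m) (m)))) (g (g (f)))) (g (g (g (f)))))
2. (u (u (q (g (f)) (q (f) (s (m) (m)))) (g (g (f)))) (g (g (g (f)))))  →  (u (u (q (g (f)) (q (f) (m))) (g (g (f)))) (g (g (g (f)))))

normal form = (u (u (q (g (f)) (q (f) (m))) (g (g (f)))) (g (g (g (f)))))


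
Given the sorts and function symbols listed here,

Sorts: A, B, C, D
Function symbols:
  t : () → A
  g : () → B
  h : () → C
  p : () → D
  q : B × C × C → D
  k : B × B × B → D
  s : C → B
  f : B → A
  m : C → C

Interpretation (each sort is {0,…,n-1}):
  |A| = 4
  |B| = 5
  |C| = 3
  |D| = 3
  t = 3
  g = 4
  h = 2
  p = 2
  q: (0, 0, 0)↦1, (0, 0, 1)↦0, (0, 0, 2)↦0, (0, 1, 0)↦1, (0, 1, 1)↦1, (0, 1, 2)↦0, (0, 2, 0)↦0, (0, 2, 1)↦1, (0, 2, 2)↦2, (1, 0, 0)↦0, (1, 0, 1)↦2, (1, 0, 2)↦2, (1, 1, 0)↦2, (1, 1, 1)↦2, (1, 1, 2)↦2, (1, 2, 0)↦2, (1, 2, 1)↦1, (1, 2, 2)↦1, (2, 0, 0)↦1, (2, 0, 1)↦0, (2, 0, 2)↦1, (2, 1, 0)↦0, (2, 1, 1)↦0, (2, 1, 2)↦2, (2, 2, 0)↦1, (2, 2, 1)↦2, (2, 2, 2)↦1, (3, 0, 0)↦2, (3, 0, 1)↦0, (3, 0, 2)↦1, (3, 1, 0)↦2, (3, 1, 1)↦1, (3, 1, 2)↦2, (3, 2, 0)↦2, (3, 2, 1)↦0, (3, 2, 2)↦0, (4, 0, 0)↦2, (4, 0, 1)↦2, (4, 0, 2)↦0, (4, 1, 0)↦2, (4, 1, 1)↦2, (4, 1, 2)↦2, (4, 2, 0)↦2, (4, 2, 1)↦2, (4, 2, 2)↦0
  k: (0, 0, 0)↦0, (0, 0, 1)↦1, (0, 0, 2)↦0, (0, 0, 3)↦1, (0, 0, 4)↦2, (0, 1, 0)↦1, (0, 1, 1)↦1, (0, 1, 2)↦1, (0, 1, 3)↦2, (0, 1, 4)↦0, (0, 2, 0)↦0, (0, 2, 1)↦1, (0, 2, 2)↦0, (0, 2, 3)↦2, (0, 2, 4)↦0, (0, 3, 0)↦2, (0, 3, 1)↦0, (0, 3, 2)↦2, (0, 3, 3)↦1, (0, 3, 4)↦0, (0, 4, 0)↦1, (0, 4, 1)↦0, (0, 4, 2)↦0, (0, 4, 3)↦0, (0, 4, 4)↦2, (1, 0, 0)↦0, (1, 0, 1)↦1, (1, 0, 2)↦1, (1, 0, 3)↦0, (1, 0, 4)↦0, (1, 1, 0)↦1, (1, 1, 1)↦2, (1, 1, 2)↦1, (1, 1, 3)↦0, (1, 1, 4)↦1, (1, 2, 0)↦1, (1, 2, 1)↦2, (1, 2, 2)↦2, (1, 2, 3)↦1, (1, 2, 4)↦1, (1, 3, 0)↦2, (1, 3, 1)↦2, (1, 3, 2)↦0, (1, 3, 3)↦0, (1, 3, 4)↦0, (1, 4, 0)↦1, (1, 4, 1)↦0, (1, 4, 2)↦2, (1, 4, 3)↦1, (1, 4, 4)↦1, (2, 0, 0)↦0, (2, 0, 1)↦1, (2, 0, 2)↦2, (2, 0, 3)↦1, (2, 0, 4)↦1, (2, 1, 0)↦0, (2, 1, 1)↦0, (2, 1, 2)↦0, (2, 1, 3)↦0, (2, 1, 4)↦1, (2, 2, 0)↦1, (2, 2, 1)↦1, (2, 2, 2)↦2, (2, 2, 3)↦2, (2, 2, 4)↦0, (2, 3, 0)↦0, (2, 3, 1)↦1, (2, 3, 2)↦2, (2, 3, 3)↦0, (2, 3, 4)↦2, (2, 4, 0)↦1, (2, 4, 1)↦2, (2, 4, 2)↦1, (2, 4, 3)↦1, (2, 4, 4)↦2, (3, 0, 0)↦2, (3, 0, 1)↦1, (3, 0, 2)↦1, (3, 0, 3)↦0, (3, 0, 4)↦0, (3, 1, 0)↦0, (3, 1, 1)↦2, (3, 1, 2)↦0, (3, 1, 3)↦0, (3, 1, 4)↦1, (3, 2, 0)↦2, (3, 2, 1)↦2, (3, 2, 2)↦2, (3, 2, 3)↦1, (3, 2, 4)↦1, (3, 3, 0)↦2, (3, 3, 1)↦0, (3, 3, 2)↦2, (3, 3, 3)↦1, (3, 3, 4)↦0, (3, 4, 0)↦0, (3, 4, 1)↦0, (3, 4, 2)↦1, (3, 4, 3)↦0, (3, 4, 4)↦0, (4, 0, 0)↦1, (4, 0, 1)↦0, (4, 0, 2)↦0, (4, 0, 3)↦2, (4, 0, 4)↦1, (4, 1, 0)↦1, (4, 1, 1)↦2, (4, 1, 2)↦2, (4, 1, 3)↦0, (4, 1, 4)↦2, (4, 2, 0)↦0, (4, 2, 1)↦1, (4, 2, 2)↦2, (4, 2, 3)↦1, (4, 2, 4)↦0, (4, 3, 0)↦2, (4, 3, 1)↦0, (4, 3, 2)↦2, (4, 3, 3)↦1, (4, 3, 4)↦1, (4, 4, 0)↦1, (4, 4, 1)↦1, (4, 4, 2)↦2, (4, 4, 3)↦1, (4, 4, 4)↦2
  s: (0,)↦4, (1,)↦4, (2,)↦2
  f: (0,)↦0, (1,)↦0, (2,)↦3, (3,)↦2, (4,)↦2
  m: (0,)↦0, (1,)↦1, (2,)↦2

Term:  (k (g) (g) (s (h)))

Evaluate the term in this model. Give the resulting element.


value = 2

  g = 4
  g = 4
  h = 2
  (s (h)) = s(2,) = 2
  (k (g) (g) (s (h))) = k(4, 4, 2) = 2


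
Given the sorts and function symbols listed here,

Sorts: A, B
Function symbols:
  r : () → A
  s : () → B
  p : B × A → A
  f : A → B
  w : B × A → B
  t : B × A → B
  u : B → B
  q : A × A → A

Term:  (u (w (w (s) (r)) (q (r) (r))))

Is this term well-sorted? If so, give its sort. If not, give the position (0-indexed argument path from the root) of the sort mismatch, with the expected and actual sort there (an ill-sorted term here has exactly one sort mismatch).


well-sorted; sort = B

      (s) : B
      (r) : A
    (w (s) (r)) : B
      (r) : A
      (r) : A
    (q (r) (r)) : A
  (w (w (s) (r)) (q (r) (r))) : B
(u (w (w (s) (r)) (q (r) (r)))) : B


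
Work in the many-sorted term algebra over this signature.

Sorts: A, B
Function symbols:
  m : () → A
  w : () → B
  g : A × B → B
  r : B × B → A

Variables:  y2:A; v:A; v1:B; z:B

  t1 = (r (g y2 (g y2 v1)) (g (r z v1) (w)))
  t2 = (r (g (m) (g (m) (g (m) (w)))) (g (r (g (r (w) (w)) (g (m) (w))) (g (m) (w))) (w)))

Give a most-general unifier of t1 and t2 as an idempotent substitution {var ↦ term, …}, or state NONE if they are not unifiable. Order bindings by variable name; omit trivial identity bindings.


{v1 ↦ (g (m) (w)), y2 ↦ (m), z ↦ (g (r (w) (w)) (g (m) (w)))}


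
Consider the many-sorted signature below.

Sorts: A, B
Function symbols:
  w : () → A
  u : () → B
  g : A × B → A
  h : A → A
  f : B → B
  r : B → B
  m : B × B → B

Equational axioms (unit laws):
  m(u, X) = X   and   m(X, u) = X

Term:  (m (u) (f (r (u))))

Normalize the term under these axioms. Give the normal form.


normal form = (f (r (u)))

1. (m (u) (f (r (u))))  →  (f (r (u)))


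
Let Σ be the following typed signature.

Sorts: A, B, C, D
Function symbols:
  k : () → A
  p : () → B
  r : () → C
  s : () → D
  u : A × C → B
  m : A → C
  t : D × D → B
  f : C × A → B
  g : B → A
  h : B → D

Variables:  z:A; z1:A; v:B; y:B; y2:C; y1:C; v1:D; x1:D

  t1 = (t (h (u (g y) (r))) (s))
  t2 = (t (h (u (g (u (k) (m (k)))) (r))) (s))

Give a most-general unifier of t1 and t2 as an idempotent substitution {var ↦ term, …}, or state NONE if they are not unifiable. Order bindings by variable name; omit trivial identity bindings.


{y ↦ (u (k) (m (k)))}


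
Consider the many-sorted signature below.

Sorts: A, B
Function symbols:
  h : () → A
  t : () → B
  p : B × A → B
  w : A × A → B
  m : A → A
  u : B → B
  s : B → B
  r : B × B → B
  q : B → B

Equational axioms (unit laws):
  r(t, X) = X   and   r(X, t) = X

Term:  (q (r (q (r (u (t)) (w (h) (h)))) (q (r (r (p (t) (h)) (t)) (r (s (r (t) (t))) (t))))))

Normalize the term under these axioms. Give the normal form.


normal form = (q (r (q (r (u (t)) (w (h) (h)))) (q (r (p (t) (h)) (s (t))))))

1. (q (r (q (r (u (t)) (w (h) (h)))) (q (r (r (p (t) (h)) (t)) (r (s (r (t) (t))) (t))))))  →  (q (r (q (r (u (t)) (w (h) (h)))) (q (r (p (t) (h)) (r (s (r (t) (t))) (t))))))
2. (q (r (q (r (u (t)) (w (h) (h)))) (q (r (p (t) (h)) (r (s (r (t) (t))) (t))))))  →  (q (r (q (r (u (t)) (w (h) (h)))) (q (r (p (t) (h)) (s (r (t) (t)))))))
3. (q (r (q (r (u (t)) (w (h) (h)))) (q (r (p (t) (h)) (s (r (t) (t)))))))  →  (q (r (q (r (u (t)) (w (h) (h)))) (q (r (p (t) (h)) (s (t))))))


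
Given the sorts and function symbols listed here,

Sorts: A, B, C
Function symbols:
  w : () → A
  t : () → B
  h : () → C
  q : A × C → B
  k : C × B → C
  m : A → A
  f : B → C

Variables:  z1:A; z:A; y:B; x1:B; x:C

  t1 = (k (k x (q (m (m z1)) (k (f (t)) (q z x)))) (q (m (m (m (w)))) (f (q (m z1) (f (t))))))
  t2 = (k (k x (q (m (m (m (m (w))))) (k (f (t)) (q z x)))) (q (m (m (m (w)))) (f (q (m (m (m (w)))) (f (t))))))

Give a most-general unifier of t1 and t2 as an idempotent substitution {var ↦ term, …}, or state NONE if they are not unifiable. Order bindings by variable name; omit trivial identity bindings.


{z1 ↦ (m (m (w)))}


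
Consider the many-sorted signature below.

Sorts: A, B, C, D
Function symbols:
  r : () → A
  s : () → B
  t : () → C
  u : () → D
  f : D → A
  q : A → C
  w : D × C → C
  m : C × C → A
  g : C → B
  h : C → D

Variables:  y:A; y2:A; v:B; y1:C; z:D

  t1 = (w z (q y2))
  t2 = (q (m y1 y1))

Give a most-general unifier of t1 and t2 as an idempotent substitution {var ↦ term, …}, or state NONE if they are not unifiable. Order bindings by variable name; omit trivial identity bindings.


head clash or occurs-check failure — not unifiable

NONE (not unifiable)


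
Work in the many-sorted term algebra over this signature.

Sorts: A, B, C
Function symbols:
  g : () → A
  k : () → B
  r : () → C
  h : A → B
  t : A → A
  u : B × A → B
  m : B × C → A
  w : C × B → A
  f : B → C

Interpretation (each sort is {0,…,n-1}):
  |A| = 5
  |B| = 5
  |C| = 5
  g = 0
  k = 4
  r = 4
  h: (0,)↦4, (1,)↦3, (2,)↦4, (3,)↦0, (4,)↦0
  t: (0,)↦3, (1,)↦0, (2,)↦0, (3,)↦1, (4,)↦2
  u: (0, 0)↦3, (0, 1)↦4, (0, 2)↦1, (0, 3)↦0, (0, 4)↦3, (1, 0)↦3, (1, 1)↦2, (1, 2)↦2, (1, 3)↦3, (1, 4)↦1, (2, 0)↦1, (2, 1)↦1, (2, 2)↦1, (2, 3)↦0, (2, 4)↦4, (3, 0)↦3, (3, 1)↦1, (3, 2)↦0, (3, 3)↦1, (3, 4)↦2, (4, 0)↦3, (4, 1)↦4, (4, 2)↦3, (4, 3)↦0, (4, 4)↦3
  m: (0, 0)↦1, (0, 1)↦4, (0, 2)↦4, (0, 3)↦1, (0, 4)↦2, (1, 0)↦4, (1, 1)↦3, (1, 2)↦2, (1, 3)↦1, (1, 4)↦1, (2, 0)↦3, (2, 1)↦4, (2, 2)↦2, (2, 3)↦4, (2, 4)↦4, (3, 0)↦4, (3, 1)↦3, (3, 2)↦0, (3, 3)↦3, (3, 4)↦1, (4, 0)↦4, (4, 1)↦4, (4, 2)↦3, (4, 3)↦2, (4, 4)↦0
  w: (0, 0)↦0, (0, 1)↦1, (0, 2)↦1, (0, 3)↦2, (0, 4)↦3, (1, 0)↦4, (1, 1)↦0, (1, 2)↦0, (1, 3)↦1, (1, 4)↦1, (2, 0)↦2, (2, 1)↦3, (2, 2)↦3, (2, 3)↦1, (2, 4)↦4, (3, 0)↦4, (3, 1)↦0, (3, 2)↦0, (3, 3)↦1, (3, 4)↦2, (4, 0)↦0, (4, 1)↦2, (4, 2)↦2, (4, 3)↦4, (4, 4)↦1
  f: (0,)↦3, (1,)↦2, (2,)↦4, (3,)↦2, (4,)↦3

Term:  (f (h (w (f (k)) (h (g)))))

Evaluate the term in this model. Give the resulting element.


value = 3

  k = 4
  (f (k)) = f(4,) = 3
  g = 0
  (h (g)) = h(0,) = 4
  (w (f (k)) (h (g))) = w(3, 4) = 2
  (h (w (f (k)) (h (g)))) = h(2,) = 4
  (f (h (w (f (k)) (h (g))))) = f(4,) = 3


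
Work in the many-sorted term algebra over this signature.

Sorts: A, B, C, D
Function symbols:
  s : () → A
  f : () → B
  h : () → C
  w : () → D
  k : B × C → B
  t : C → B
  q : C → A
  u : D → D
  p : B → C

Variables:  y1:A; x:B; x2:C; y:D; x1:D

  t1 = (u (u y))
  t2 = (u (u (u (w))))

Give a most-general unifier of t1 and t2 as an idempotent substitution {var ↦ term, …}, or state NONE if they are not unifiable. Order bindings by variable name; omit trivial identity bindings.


{y ↦ (u (w))}


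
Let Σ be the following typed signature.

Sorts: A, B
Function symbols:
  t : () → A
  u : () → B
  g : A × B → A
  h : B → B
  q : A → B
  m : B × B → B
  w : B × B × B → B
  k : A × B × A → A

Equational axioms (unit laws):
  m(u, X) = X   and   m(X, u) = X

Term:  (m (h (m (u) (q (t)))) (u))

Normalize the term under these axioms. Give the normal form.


normal form = (h (q (t)))

1. (m (h (m (u) (q (t)))) (u))  →  (h (m (u) (q (t))))
2. (h (m (u) (q (t))))  →  (h (q (t)))


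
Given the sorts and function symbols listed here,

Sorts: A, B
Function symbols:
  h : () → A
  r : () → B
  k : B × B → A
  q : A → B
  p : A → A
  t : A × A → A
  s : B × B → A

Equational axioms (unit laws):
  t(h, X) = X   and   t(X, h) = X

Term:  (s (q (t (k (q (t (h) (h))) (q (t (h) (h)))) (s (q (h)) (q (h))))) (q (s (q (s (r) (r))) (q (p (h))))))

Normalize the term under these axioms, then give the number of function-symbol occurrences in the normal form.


size = 22

1. (s (q (t (k (q (t (h) (h))) (q (t (h) (h)))) (s (q (h)) (q (h))))) (q (s (q (s (r) (r))) (q (p (h))))))  →  (s (q (t (k (q (h)) (q (t (h) (h)))) (s (q (h)) (q (h))))) (q (s (q (s (r) (r))) (q (p (h))))))
2. (s (q (t (k (q (h)) (q (t (h) (h)))) (s (q (h)) (q (h))))) (q (s (q (s (r) (r))) (q (p (h))))))  →  (s (q (t (k (q (h)) (q (h))) (s (q (h)) (q (h))))) (q (s (q (s (r) (r))) (q (p (h))))))
normal form: (s (q (t (k (q (h)) (q (h))) (s (q (h)) (q (h))))) (q (s (q (s (r) (r))) (q (p (h))))))


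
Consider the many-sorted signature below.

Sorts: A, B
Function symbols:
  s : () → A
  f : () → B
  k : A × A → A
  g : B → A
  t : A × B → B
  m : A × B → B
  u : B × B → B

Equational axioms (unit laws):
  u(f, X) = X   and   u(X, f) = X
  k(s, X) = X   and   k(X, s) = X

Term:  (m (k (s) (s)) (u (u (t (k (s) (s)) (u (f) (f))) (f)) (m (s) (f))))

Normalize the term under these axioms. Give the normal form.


normal form = (m (s) (u (t (s) (f)) (m (s) (f))))

1. (m (k (s) (s)) (u (u (t (k (s) (s)) (u (f) (f))) (f)) (m (s) (f))))  →  (m (s) (u (u (t (k (s) (s)) (u (f) (f))) (f)) (m (s) (f))))
2. (m (s) (u (u (t (k (s) (s)) (u (f) (f))) (f)) (m (s) (f))))  →  (m (s) (u (t (k (s) (s)) (u (f) (f))) (m (s) (f))))
3. (m (s) (u (t (k (s) (s)) (u (f) (f))) (m (s) (f))))  →  (m (s) (u (t (s) (u (f) (f))) (m (s) (f))))
4. (m (s) (u (t (s) (u (f) (f))) (m (s) (f))))  →  (m (s) (u (t (s) (f)) (m (s) (f))))


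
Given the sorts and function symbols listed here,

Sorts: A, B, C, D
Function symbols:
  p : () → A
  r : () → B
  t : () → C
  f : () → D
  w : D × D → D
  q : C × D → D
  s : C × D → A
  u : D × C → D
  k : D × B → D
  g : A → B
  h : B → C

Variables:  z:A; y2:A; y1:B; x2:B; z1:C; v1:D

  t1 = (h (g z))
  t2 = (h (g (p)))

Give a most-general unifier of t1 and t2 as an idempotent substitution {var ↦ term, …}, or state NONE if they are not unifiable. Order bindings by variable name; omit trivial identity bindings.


{z ↦ (p)}


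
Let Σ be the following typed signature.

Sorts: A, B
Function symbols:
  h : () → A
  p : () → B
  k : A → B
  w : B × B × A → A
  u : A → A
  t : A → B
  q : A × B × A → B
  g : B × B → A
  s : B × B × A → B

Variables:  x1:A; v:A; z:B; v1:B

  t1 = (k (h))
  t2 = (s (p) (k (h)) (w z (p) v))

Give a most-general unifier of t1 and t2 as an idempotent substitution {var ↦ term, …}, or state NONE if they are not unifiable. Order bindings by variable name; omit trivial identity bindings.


head clash or occurs-check failure — not unifiable

NONE (not unifiable)


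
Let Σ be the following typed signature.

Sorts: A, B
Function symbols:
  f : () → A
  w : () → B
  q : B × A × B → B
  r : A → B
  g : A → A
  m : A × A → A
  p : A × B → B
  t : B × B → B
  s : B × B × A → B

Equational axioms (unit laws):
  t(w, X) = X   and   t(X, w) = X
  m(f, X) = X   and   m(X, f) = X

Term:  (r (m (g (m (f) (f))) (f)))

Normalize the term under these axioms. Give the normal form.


1. (r (m (g (m (f) (f))) (f)))  →  (r (g (m (f) (f))))
2. (r (g (m (f) (f))))  →  (r (g (f)))

normal form = (r (g (f)))


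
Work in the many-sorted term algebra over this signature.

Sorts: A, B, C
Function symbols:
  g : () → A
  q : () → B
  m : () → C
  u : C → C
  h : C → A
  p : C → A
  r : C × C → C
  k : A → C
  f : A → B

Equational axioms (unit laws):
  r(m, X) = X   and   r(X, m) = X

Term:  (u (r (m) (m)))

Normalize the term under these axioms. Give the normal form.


normal form = (u (m))

1. (u (r (m) (m)))  →  (u (m))


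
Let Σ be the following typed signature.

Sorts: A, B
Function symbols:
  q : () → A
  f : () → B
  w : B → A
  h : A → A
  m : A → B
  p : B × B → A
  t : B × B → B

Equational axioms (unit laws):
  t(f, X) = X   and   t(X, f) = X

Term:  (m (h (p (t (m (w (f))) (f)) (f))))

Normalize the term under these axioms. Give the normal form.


1. (m (h (p (t (m (w (f))) (f)) (f))))  →  (m (h (p (m (w (f))) (f))))

normal form = (m (h (p (m (w (f))) (f))))
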